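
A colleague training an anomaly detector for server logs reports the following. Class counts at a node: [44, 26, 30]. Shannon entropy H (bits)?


Probabilities: [44/100, 26/100, 30/100] ≈ [0.44, 0.26, 0.3]
H = -((44/100)·log₂(44/100) + (26/100)·log₂(26/100) + (30/100)·log₂(30/100))
  = 1.5475 bits

1.5475 bits


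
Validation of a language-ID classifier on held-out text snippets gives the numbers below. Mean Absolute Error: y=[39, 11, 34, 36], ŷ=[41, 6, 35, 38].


Absolute errors: |39-41|=2, |11-6|=5, |34-35|=1, |36-38|=2
Sum = 10
MAE = 10/4 = 5/2

5/2


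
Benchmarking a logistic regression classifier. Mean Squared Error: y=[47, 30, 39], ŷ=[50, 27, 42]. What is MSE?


Squared errors: (47-50)²=9, (30-27)²=9, (39-42)²=9
Sum = 27
MSE = 27/3 = 9

9


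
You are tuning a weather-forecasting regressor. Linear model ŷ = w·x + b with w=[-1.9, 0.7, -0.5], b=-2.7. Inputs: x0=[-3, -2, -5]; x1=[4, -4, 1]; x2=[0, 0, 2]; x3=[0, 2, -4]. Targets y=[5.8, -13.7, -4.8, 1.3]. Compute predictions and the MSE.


ŷ0 = (-1.9)·(-3) + (0.7)·(-2) + (-0.5)·(-5) - 2.7 = 4.1
ŷ1 = (-1.9)·(4) + (0.7)·(-4) + (-0.5)·(1) - 2.7 = -13.6
ŷ2 = (-1.9)·(0) + (0.7)·(0) + (-0.5)·(2) - 2.7 = -3.7
ŷ3 = (-1.9)·(0) + (0.7)·(2) + (-0.5)·(-4) - 2.7 = 0.7
errors² = [2.89, 0.01, 1.21, 0.36]
MSE = 4.4700/4 = 1.1175

1.1175


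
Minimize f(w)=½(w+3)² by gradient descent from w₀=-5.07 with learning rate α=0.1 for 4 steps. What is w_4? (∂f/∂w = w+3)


step 1: grad = -5.07+3 = -2.07; w = -5.07 - 0.1·(-2.07) = -4.863
step 2: grad = -4.863+3 = -1.863; w = -4.863 - 0.1·(-1.863) = -4.6767
step 3: grad = -4.6767+3 = -1.6767; w = -4.6767 - 0.1·(-1.6767) = -4.50903
step 4: grad = -4.50903+3 = -1.50903; w = -4.50903 - 0.1·(-1.50903) = -4.358127

-4.358127


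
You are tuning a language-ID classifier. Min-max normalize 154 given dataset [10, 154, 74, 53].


min=10, max=154
(154-10)/(154-10) = 144/144 = 1.0

1.0


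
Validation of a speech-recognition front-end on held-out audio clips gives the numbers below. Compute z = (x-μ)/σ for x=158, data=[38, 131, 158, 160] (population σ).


μ = 121.75, σ = 49.6909
z = (158 - 121.75)/49.6909 = 0.7295

0.7295


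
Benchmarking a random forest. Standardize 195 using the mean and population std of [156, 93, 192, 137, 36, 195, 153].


μ = 137.4286, σ = 52.2927
z = (195 - 137.4286)/52.2927 = 1.1009

1.1009


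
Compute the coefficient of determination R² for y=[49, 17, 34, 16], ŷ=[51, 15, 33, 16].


ȳ = 29
SS_res = Σ(y-ŷ)² = 9
SS_tot = Σ(y-ȳ)² = 738
R² = 1 - SS_res/SS_tot = 1 - 0.0122 = 0.9878

0.9878


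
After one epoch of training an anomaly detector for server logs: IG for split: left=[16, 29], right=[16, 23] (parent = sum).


Parent = [32, 52], H_parent = 0.9587
H_left = 0.9389 (n=45), H_right = 0.9766 (n=39)
H_children = (45/84)·0.9389 + (39/84)·0.9766 = 0.9564
IG = 0.9587 - 0.9564 = 0.0023

0.0023


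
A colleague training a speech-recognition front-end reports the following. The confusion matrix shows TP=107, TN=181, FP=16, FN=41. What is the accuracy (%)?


Accuracy = (TP+TN)/(TP+TN+FP+FN)
= (107+181)/(345)
= 288/345 = 83.48%

83.48%


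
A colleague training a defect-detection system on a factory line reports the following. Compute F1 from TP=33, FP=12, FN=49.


Precision = 33/45 = 0.7333
Recall = 33/82 = 0.4024
F1 = 2·P·R/(P+R) = 2·TP/(2·TP+FP+FN) = 66/(66+12+49) = 66/127 = 0.5197

0.5197


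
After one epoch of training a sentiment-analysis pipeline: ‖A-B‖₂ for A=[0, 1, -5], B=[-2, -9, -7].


d = √((0+ 2)² + (1+ 9)² + (-5+ 7)²)
  = √(4 + 100 + 4)
  = √108 = 10.3923

10.3923


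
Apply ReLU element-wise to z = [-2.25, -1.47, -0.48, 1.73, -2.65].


ReLU(-2.25) = max(0, -2.25) = 0.0
ReLU(-1.47) = max(0, -1.47) = 0.0
ReLU(-0.48) = max(0, -0.48) = 0.0
ReLU(1.73) = max(0, 1.73) = 1.73
ReLU(-2.65) = max(0, -2.65) = 0.0
result = [0.0, 0.0, 0.0, 1.73, 0.0]

[0.0, 0.0, 0.0, 1.73, 0.0]


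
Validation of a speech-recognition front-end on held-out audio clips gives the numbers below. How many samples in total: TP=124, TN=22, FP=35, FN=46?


Total = TP + TN + FP + FN
= 124 + 22 + 35 + 46
= 227
(Predicted positive: 159, predicted negative: 68)

227


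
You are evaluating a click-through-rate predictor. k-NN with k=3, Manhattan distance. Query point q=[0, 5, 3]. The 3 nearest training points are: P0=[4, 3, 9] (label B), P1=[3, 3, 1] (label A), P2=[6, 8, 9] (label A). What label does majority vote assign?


d(q,P0) = 12  (label B)
d(q,P1) = 7  (label A)
d(q,P2) = 15  (label A)
Votes: A=2, B=1
Majority → A

A


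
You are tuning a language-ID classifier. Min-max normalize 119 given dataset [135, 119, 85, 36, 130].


min=36, max=135
(119-36)/(135-36) = 83/99 = 0.8384

0.8384


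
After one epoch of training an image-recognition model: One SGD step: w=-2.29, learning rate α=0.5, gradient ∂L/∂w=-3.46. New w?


w_new = w - α·∇
= -2.29 - 0.5·-3.46
= -2.29 + 1.73
= -0.56

-0.56


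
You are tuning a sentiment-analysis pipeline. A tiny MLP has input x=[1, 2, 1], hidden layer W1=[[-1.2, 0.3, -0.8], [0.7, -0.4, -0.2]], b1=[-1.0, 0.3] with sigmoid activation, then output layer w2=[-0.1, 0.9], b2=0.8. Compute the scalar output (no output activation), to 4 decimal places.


z1[0] = (-1.2)·(1) + (0.3)·(2) + (-0.8)·(1) - 1.0 = -2.4
z1[1] = (0.7)·(1) + (-0.4)·(2) + (-0.2)·(1) + 0.3 = 0.0
h = sigmoid(z1) = [0.0832, 0.5]
output = (-0.1)·(0.0832) + (0.9)·(0.5) + 0.8 = 1.2417

1.2417


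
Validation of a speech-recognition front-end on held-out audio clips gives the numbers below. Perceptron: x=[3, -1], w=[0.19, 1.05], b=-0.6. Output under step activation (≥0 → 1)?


z = (3)·(0.19) + (-1)·(1.05) - 0.6
  = -1.08
step(z) = 0 (z<0)

0


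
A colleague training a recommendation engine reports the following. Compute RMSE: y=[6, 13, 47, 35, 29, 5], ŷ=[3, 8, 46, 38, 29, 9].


MSE = 60/6 = 10
RMSE = √(60/6) = 3.1623

3.1623


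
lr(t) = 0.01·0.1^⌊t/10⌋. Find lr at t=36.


n_drops = ⌊36/10⌋ = 3
lr = 0.01·0.1^3 = 0.01·0.001 = 0.00001

0.00001


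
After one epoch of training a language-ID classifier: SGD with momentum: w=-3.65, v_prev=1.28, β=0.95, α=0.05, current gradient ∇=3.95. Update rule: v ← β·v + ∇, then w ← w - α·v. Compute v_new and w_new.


v_new = 0.95·1.28 + 3.95 = 1.216 + 3.95 = 5.166
w_new = -3.65 - 0.05·5.166 = -3.65 - 0.2583 = -3.9083

v_new=5.166, w_new=-3.9083


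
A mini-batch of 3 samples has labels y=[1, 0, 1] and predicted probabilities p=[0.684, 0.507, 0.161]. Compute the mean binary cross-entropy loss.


L[0] = -ln(0.684) = 0.3798
L[1] = -ln(1-0.507) = -ln(0.493) = 0.7072
L[2] = -ln(0.161) = 1.8264
mean = (0.3798 + 0.7072 + 1.8264)/3 = 0.9711

0.9711


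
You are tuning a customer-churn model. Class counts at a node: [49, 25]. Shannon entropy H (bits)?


Probabilities: [49/74, 25/74] ≈ [0.6622, 0.3378]
H = -((49/74)·log₂(49/74) + (25/74)·log₂(25/74))
  = 0.9227 bits

0.9227 bits


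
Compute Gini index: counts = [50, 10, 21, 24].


Probabilities: [50/105, 10/105, 21/105, 24/105] ≈ [0.4762, 0.0952, 0.2, 0.2286]
Σpᵢ² = (2500 + 100 + 441 + 576)/105² = 3617/11025
Gini = 1 - Σpᵢ² = 1 - 3617/11025 = 0.6719

0.6719


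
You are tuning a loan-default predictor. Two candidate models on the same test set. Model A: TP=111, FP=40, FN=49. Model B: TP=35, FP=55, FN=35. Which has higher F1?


Model A: P=111/151=0.7351, R=111/160=0.6937, F1=2PR/(P+R)=2TP/(2TP+FP+FN)=222/311=0.7138
Model B: P=35/90=0.3889, R=35/70=0.5, F1=2PR/(P+R)=2TP/(2TP+FP+FN)=70/160=0.4375
0.7138 > 0.4375 → Model A

Model A


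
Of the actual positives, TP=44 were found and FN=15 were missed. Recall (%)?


Recall = TP/(TP+FN)
= 44/(44+15)
= 44/59 = 74.58%

74.58%


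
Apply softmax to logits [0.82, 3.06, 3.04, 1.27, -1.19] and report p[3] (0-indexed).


Exponentials: e^0.82=2.2705, e^3.06=21.3276, e^3.04=20.9052, e^1.27=3.5609, e^-1.19=0.3042
Sum = 48.3684
Softmax = [0.0469, 0.4409, 0.4322, 0.0736, 0.0063]
p[3] = 3.5609/48.3684 = 0.0736

0.0736


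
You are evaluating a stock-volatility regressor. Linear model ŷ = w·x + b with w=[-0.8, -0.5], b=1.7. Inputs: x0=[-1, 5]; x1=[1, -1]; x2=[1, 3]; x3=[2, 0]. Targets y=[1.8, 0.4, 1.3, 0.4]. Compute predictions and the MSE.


ŷ0 = (-0.8)·(-1) + (-0.5)·(5) + 1.7 = 0.0
ŷ1 = (-0.8)·(1) + (-0.5)·(-1) + 1.7 = 1.4
ŷ2 = (-0.8)·(1) + (-0.5)·(3) + 1.7 = -0.6
ŷ3 = (-0.8)·(2) + (-0.5)·(0) + 1.7 = 0.1
errors² = [3.24, 1.0, 3.61, 0.09]
MSE = 7.9400/4 = 1.985

1.985


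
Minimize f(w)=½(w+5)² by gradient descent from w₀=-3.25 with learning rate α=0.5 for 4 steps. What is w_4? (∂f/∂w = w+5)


step 1: grad = -3.25+5 = 1.75; w = -3.25 - 0.5·(1.75) = -4.125
step 2: grad = -4.125+5 = 0.875; w = -4.125 - 0.5·(0.875) = -4.5625
step 3: grad = -4.5625+5 = 0.4375; w = -4.5625 - 0.5·(0.4375) = -4.78125
step 4: grad = -4.78125+5 = 0.21875; w = -4.78125 - 0.5·(0.21875) = -4.890625

-4.890625


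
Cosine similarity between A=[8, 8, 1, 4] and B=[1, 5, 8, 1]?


A·B = 8·1 + 8·5 + 1·8 + 4·1 = 60
‖A‖ = √145 = 12.0416, ‖B‖ = √91 = 9.5394
cos = 60/(√145·√91) = 60/√13195 = 0.5223

0.5223


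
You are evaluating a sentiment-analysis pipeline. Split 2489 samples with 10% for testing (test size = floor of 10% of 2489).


Test = ⌊2489·10/100⌋ = 248
Train = 2489 - 248 = 2241

Train: 2241, Test: 248


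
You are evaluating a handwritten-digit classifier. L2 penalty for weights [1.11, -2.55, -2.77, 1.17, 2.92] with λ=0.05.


‖w‖₂² = (1.11)² + (-2.55)² + (-2.77)² + (1.17)² + (2.92)²
     = 1.2321 + 6.5025 + 7.6729 + 1.3689 + 8.5264
     = 25.3028
λ·‖w‖₂² = 0.05·25.3028 = 1.26514

1.26514


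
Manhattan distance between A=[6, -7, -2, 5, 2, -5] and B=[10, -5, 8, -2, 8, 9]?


d = |6-10| + |-7+ 5| + |-2-8| + |5+ 2| + |2-8| + |-5-9|
  = 4 + 2 + 10 + 7 + 6 + 14
  = 43

43


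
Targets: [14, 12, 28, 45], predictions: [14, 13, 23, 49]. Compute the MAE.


Absolute errors: |14-14|=0, |12-13|=1, |28-23|=5, |45-49|=4
Sum = 10
MAE = 10/4 = 5/2

5/2


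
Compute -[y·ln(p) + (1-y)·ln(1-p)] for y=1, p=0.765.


BCE = -[y·ln(p) + (1-y)·ln(1-p)]
= -1·ln(0.765) - 0
= -ln(0.765) = 0.2679

0.2679


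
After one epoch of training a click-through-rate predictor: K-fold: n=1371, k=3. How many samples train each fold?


Fold size = 1371/3 = 457
Training per fold = 1371 - 457 = 914

914


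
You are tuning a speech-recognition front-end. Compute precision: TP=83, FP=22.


Precision = TP/(TP+FP)
= 83/(83+22)
= 83/105 = 79.05%

79.05%


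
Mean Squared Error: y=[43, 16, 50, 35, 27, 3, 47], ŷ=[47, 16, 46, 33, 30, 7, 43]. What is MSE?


Squared errors: (43-47)²=16, (16-16)²=0, (50-46)²=16, (35-33)²=4, (27-30)²=9, (3-7)²=16, (47-43)²=16
Sum = 77
MSE = 77/7 = 11

11


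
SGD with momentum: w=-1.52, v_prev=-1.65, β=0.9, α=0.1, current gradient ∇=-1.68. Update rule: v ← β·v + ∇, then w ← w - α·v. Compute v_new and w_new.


v_new = 0.9·-1.65 - 1.68 = -1.485 - 1.68 = -3.165
w_new = -1.52 - 0.1·-3.165 = -1.52 + 0.3165 = -1.2035

v_new=-3.165, w_new=-1.2035


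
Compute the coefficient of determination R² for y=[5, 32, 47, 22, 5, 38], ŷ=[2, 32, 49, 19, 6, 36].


ȳ = 24.8333
SS_res = Σ(y-ŷ)² = 27
SS_tot = Σ(y-ȳ)² = 1510.83
R² = 1 - SS_res/SS_tot = 1 - 0.0179 = 0.9821

0.9821


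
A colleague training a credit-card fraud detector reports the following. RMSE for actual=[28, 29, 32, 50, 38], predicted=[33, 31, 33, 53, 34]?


MSE = 55/5 = 11
RMSE = √(55/5) = 3.3166

3.3166


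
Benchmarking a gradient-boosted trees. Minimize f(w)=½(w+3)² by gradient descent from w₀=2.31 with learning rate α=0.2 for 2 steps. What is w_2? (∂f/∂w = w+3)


step 1: grad = 2.31+3 = 5.31; w = 2.31 - 0.2·(5.31) = 1.248
step 2: grad = 1.248+3 = 4.248; w = 1.248 - 0.2·(4.248) = 0.3984

0.3984


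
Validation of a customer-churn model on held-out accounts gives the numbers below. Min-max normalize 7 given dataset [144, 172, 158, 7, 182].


min=7, max=182
(7-7)/(182-7) = 0/175 = 0.0

0.0


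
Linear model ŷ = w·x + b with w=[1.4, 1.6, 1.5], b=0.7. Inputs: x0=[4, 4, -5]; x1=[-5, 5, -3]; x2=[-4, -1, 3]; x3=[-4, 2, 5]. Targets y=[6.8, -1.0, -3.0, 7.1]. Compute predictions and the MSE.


ŷ0 = (1.4)·(4) + (1.6)·(4) + (1.5)·(-5) + 0.7 = 5.2
ŷ1 = (1.4)·(-5) + (1.6)·(5) + (1.5)·(-3) + 0.7 = -2.8
ŷ2 = (1.4)·(-4) + (1.6)·(-1) + (1.5)·(3) + 0.7 = -2.0
ŷ3 = (1.4)·(-4) + (1.6)·(2) + (1.5)·(5) + 0.7 = 5.8
errors² = [2.56, 3.24, 1.0, 1.69]
MSE = 8.4900/4 = 2.1225

2.1225


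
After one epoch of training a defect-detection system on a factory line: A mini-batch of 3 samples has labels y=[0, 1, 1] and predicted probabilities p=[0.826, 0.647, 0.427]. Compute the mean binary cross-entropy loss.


L[0] = -ln(1-0.826) = -ln(0.174) = 1.7487
L[1] = -ln(0.647) = 0.4354
L[2] = -ln(0.427) = 0.851
mean = (1.7487 + 0.4354 + 0.851)/3 = 1.0117

1.0117


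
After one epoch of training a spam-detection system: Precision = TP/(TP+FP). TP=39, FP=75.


Precision = TP/(TP+FP)
= 39/(39+75)
= 39/114 = 34.21%

34.21%


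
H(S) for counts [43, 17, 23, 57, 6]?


Probabilities: [43/146, 17/146, 23/146, 57/146, 6/146] ≈ [0.2945, 0.1164, 0.1575, 0.3904, 0.0411]
H = -((43/146)·log₂(43/146) + (17/146)·log₂(17/146) + (23/146)·log₂(23/146) + (57/146)·log₂(57/146) + (6/146)·log₂(6/146))
  = 2.0197 bits

2.0197 bits


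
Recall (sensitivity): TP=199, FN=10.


Recall = TP/(TP+FN)
= 199/(199+10)
= 199/209 = 95.22%

95.22%


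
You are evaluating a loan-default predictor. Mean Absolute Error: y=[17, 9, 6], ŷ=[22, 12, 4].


Absolute errors: |17-22|=5, |9-12|=3, |6-4|=2
Sum = 10
MAE = 10/3 = 10/3

10/3


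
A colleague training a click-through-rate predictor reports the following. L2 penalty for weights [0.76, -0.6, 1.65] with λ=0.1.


‖w‖₂² = (0.76)² + (-0.6)² + (1.65)²
     = 0.5776 + 0.36 + 2.7225
     = 3.6601
λ·‖w‖₂² = 0.1·3.6601 = 0.36601

0.36601


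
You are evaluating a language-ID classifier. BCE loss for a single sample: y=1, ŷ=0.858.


BCE = -[y·ln(p) + (1-y)·ln(1-p)]
= -1·ln(0.858) - 0
= -ln(0.858) = 0.1532

0.1532


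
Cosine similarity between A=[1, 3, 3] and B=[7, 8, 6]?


A·B = 1·7 + 3·8 + 3·6 = 49
‖A‖ = √19 = 4.3589, ‖B‖ = √149 = 12.2066
cos = 49/(√19·√149) = 49/√2831 = 0.9209

0.9209


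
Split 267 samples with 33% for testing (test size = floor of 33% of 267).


Test = ⌊267·33/100⌋ = 88
Train = 267 - 88 = 179

Train: 179, Test: 88


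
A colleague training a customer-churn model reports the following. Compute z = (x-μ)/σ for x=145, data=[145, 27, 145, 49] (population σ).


μ = 91.5, σ = 54.0625
z = (145 - 91.5)/54.0625 = 0.9896

0.9896


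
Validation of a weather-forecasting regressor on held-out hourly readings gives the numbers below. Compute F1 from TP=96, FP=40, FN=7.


Precision = 96/136 = 0.7059
Recall = 96/103 = 0.932
F1 = 2·P·R/(P+R) = 2·TP/(2·TP+FP+FN) = 192/(192+40+7) = 192/239 = 0.8033

0.8033


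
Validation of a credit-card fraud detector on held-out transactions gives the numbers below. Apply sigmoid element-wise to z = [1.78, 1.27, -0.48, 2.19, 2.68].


σ(1.78) = 1/(1+e^-1.78) = 0.8557
σ(1.27) = 1/(1+e^-1.27) = 0.7807
σ(-0.48) = 1/(1+e^0.48) = 0.3823
σ(2.19) = 1/(1+e^-2.19) = 0.8993
σ(2.68) = 1/(1+e^-2.68) = 0.9358
result = [0.8557, 0.7807, 0.3823, 0.8993, 0.9358]

[0.8557, 0.7807, 0.3823, 0.8993, 0.9358]


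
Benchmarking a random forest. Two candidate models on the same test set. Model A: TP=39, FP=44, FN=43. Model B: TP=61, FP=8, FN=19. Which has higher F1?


Model A: P=39/83=0.4699, R=39/82=0.4756, F1=2PR/(P+R)=2TP/(2TP+FP+FN)=78/165=0.4727
Model B: P=61/69=0.8841, R=61/80=0.7625, F1=2PR/(P+R)=2TP/(2TP+FP+FN)=122/149=0.8188
0.4727 < 0.8188 → Model B

Model B


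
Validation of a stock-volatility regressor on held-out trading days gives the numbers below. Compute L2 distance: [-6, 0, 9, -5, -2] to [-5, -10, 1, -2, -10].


d = √((-6+ 5)² + (0+ 10)² + (9-1)² + (-5+ 2)² + (-2+ 10)²)
  = √(1 + 100 + 64 + 9 + 64)
  = √238 = 15.4272

15.4272


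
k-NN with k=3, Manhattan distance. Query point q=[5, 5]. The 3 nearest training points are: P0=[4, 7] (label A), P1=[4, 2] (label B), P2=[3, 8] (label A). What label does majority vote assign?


d(q,P0) = 3  (label A)
d(q,P1) = 4  (label B)
d(q,P2) = 5  (label A)
Votes: A=2, B=1
Majority → A

A


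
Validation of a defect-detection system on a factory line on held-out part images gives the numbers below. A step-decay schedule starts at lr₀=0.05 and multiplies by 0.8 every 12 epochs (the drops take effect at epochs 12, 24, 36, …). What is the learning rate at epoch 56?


n_drops = ⌊56/12⌋ = 4
lr = 0.05·0.8^4 = 0.05·0.4096 = 0.02048

0.02048


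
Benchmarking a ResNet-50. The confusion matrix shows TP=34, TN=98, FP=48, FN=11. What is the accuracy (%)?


Accuracy = (TP+TN)/(TP+TN+FP+FN)
= (34+98)/(191)
= 132/191 = 69.11%

69.11%


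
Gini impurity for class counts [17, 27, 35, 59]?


Probabilities: [17/138, 27/138, 35/138, 59/138] ≈ [0.1232, 0.1957, 0.2536, 0.4275]
Σpᵢ² = (289 + 729 + 1225 + 3481)/138² = 5724/19044
Gini = 1 - Σpᵢ² = 1 - 5724/19044 = 0.6994

0.6994


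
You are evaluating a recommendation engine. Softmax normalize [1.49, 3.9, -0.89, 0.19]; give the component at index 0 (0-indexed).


Exponentials: e^1.49=4.4371, e^3.9=49.4024, e^-0.89=0.4107, e^0.19=1.2092
Sum = 55.4594
Softmax = [0.08, 0.8908, 0.0074, 0.0218]
p[0] = 4.4371/55.4594 = 0.08

0.08


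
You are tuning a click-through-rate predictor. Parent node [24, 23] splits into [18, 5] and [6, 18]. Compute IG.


Parent = [24, 23], H_parent = 0.9997
H_left = 0.7554 (n=23), H_right = 0.8113 (n=24)
H_children = (23/47)·0.7554 + (24/47)·0.8113 = 0.7839
IG = 0.9997 - 0.7839 = 0.2158

0.2158


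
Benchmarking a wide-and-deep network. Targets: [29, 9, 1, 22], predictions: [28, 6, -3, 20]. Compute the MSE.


Squared errors: (29-28)²=1, (9-6)²=9, (1+ 3)²=16, (22-20)²=4
Sum = 30
MSE = 30/4 = 15/2

15/2


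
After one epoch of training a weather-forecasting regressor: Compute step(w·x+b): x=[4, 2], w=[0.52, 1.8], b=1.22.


z = (4)·(0.52) + (2)·(1.8) + 1.22
  = 6.9
step(z) = 1 (z≥0)

1


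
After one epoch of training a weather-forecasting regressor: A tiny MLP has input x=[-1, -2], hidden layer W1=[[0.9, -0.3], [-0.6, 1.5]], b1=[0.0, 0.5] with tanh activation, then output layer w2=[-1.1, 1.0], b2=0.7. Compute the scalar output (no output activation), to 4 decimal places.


z1[0] = (0.9)·(-1) + (-0.3)·(-2) + 0.0 = -0.3
z1[1] = (-0.6)·(-1) + (1.5)·(-2) + 0.5 = -1.9
h = tanh(z1) = [-0.2913, -0.9562]
output = (-1.1)·(-0.2913) + (1.0)·(-0.9562) + 0.7 = 0.0642

0.0642


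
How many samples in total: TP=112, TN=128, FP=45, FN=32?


Total = TP + TN + FP + FN
= 112 + 128 + 45 + 32
= 317
(Predicted positive: 157, predicted negative: 160)

317


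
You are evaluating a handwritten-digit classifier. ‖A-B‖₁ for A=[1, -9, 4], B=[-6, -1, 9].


d = |1+ 6| + |-9+ 1| + |4-9|
  = 7 + 8 + 5
  = 20

20


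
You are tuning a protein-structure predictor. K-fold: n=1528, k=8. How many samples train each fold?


Fold size = 1528/8 = 191
Training per fold = 1528 - 191 = 1337

1337


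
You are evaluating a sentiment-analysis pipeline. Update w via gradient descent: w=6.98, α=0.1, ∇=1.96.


w_new = w - α·∇
= 6.98 - 0.1·1.96
= 6.98 - 0.196
= 6.784

6.784


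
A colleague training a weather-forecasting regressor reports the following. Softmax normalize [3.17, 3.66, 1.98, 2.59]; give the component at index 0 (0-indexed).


Exponentials: e^3.17=23.8075, e^3.66=38.8613, e^1.98=7.2427, e^2.59=13.3298
Sum = 83.2413
Softmax = [0.286, 0.4669, 0.087, 0.1601]
p[0] = 23.8075/83.2413 = 0.286

0.286


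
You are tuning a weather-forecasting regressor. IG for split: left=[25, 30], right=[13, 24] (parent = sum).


Parent = [38, 54], H_parent = 0.9781
H_left = 0.994 (n=55), H_right = 0.9353 (n=37)
H_children = (55/92)·0.994 + (37/92)·0.9353 = 0.9704
IG = 0.9781 - 0.9704 = 0.0077

0.0077


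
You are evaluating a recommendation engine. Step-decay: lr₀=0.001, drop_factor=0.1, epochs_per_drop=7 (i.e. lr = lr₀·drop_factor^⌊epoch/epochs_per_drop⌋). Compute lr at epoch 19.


n_drops = ⌊19/7⌋ = 2
lr = 0.001·0.1^2 = 0.001·0.01 = 0.00001

0.00001


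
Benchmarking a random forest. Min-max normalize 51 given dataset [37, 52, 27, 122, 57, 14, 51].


min=14, max=122
(51-14)/(122-14) = 37/108 = 0.3426

0.3426


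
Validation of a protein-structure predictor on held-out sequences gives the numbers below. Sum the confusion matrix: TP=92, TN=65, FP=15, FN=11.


Total = TP + TN + FP + FN
= 92 + 65 + 15 + 11
= 183
(Predicted positive: 107, predicted negative: 76)

183


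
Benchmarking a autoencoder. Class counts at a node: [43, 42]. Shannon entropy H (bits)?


Probabilities: [43/85, 42/85] ≈ [0.5059, 0.4941]
H = -((43/85)·log₂(43/85) + (42/85)·log₂(42/85))
  = 0.9999 bits

0.9999 bits


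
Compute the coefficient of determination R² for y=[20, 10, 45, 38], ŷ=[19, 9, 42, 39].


ȳ = 28.25
SS_res = Σ(y-ŷ)² = 12
SS_tot = Σ(y-ȳ)² = 776.75
R² = 1 - SS_res/SS_tot = 1 - 0.0154 = 0.9846

0.9846


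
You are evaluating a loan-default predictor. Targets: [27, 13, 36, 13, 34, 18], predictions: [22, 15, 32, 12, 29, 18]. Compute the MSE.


Squared errors: (27-22)²=25, (13-15)²=4, (36-32)²=16, (13-12)²=1, (34-29)²=25, (18-18)²=0
Sum = 71
MSE = 71/6 = 71/6

71/6


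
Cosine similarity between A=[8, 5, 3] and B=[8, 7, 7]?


A·B = 8·8 + 5·7 + 3·7 = 120
‖A‖ = √98 = 9.8995, ‖B‖ = √162 = 12.7279
cos = 120/(√98·√162) = 120/√15876 = 0.9524

0.9524


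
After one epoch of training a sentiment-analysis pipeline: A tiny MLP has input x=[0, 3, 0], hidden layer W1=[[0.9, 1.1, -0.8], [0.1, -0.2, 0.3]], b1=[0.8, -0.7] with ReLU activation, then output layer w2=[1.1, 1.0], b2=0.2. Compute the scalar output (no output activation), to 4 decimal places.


z1[0] = (0.9)·(0) + (1.1)·(3) + (-0.8)·(0) + 0.8 = 4.1
z1[1] = (0.1)·(0) + (-0.2)·(3) + (0.3)·(0) - 0.7 = -1.3
h = ReLU(z1) = [4.1, 0.0]
output = (1.1)·(4.1) + (1.0)·(0.0) + 0.2 = 4.71

4.71


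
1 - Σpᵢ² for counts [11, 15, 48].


Probabilities: [11/74, 15/74, 48/74] ≈ [0.1486, 0.2027, 0.6486]
Σpᵢ² = (121 + 225 + 2304)/74² = 2650/5476
Gini = 1 - Σpᵢ² = 1 - 2650/5476 = 0.5161

0.5161


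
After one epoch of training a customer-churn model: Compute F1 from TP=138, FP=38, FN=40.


Precision = 138/176 = 0.7841
Recall = 138/178 = 0.7753
F1 = 2·P·R/(P+R) = 2·TP/(2·TP+FP+FN) = 276/(276+38+40) = 276/354 = 0.7797

0.7797


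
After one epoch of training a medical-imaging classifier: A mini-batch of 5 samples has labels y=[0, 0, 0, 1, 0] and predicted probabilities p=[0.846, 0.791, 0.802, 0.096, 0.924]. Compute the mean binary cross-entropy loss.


L[0] = -ln(1-0.846) = -ln(0.154) = 1.8708
L[1] = -ln(1-0.791) = -ln(0.209) = 1.5654
L[2] = -ln(1-0.802) = -ln(0.198) = 1.6195
L[3] = -ln(0.096) = 2.3434
L[4] = -ln(1-0.924) = -ln(0.076) = 2.577
mean = (1.8708 + 1.5654 + 1.6195 + 2.3434 + 2.577)/5 = 1.9952

1.9952


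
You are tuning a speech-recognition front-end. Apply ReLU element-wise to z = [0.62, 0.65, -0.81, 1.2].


ReLU(0.62) = max(0, 0.62) = 0.62
ReLU(0.65) = max(0, 0.65) = 0.65
ReLU(-0.81) = max(0, -0.81) = 0.0
ReLU(1.2) = max(0, 1.2) = 1.2
result = [0.62, 0.65, 0.0, 1.2]

[0.62, 0.65, 0.0, 1.2]


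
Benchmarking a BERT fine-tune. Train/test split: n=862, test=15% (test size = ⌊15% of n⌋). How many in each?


Test = ⌊862·15/100⌋ = 129
Train = 862 - 129 = 733

Train: 733, Test: 129


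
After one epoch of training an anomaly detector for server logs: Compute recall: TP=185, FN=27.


Recall = TP/(TP+FN)
= 185/(185+27)
= 185/212 = 87.26%

87.26%


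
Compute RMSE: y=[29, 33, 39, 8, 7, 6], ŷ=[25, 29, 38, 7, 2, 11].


MSE = 84/6 = 14
RMSE = √(84/6) = 3.7417

3.7417


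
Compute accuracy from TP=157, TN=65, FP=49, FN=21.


Accuracy = (TP+TN)/(TP+TN+FP+FN)
= (157+65)/(292)
= 222/292 = 76.03%

76.03%


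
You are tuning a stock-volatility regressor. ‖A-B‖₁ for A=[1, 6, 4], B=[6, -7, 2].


d = |1-6| + |6+ 7| + |4-2|
  = 5 + 13 + 2
  = 20

20


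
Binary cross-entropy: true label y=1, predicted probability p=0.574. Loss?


BCE = -[y·ln(p) + (1-y)·ln(1-p)]
= -1·ln(0.574) - 0
= -ln(0.574) = 0.5551

0.5551


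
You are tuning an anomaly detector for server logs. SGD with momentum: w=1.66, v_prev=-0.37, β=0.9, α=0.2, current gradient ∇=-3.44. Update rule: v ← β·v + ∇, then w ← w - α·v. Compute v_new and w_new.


v_new = 0.9·-0.37 - 3.44 = -0.333 - 3.44 = -3.773
w_new = 1.66 - 0.2·-3.773 = 1.66 + 0.7546 = 2.4146

v_new=-3.773, w_new=2.4146


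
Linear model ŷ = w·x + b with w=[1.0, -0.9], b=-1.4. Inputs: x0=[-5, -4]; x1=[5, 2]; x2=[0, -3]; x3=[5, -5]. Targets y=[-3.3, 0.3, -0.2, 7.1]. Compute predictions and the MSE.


ŷ0 = (1.0)·(-5) + (-0.9)·(-4) - 1.4 = -2.8
ŷ1 = (1.0)·(5) + (-0.9)·(2) - 1.4 = 1.8
ŷ2 = (1.0)·(0) + (-0.9)·(-3) - 1.4 = 1.3
ŷ3 = (1.0)·(5) + (-0.9)·(-5) - 1.4 = 8.1
errors² = [0.25, 2.25, 2.25, 1.0]
MSE = 5.7500/4 = 1.4375

1.4375


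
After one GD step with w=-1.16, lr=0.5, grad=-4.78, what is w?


w_new = w - α·∇
= -1.16 - 0.5·-4.78
= -1.16 + 2.39
= 1.23

1.23


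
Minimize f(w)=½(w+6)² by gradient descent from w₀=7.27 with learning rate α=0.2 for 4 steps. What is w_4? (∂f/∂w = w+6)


step 1: grad = 7.27+6 = 13.27; w = 7.27 - 0.2·(13.27) = 4.616
step 2: grad = 4.616+6 = 10.616; w = 4.616 - 0.2·(10.616) = 2.4928
step 3: grad = 2.4928+6 = 8.4928; w = 2.4928 - 0.2·(8.4928) = 0.79424
step 4: grad = 0.79424+6 = 6.79424; w = 0.79424 - 0.2·(6.79424) = -0.564608

-0.564608


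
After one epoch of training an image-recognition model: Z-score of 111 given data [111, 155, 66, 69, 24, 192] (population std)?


μ = 102.8333, σ = 56.9427
z = (111 - 102.8333)/56.9427 = 0.1434

0.1434


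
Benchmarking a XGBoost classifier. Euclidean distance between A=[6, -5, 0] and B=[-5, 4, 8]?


d = √((6+ 5)² + (-5-4)² + (0-8)²)
  = √(121 + 81 + 64)
  = √266 = 16.3095

16.3095


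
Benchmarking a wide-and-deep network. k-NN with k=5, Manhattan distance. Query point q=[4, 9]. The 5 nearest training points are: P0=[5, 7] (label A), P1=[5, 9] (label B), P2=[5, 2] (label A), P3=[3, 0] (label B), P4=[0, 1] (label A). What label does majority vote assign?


d(q,P0) = 3  (label A)
d(q,P1) = 1  (label B)
d(q,P2) = 8  (label A)
d(q,P3) = 10  (label B)
d(q,P4) = 12  (label A)
Votes: A=3, B=2
Majority → A

A


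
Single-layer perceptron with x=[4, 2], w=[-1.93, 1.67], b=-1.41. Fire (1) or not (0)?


z = (4)·(-1.93) + (2)·(1.67) - 1.41
  = -5.79
step(z) = 0 (z<0)

0


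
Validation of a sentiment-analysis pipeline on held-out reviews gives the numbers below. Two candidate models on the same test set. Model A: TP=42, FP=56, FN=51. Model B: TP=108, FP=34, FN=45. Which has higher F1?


Model A: P=42/98=0.4286, R=42/93=0.4516, F1=2PR/(P+R)=2TP/(2TP+FP+FN)=84/191=0.4398
Model B: P=108/142=0.7606, R=108/153=0.7059, F1=2PR/(P+R)=2TP/(2TP+FP+FN)=216/295=0.7322
0.4398 < 0.7322 → Model B

Model B


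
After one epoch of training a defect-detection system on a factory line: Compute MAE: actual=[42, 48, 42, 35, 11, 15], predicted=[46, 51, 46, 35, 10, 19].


Absolute errors: |42-46|=4, |48-51|=3, |42-46|=4, |35-35|=0, |11-10|=1, |15-19|=4
Sum = 16
MAE = 16/6 = 8/3

8/3


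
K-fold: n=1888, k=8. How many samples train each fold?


Fold size = 1888/8 = 236
Training per fold = 1888 - 236 = 1652

1652


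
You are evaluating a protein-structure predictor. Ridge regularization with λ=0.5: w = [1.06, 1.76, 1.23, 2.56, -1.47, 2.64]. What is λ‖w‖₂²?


‖w‖₂² = (1.06)² + (1.76)² + (1.23)² + (2.56)² + (-1.47)² + (2.64)²
     = 1.1236 + 3.0976 + 1.5129 + 6.5536 + 2.1609 + 6.9696
     = 21.4182
λ·‖w‖₂² = 0.5·21.4182 = 10.7091

10.7091


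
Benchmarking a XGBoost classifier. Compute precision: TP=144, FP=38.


Precision = TP/(TP+FP)
= 144/(144+38)
= 144/182 = 79.12%

79.12%


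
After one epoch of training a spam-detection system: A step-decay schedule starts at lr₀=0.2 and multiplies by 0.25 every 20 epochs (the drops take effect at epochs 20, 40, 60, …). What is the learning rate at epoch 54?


n_drops = ⌊54/20⌋ = 2
lr = 0.2·0.25^2 = 0.2·0.0625 = 0.0125

0.0125


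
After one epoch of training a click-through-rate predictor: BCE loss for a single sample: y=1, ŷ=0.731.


BCE = -[y·ln(p) + (1-y)·ln(1-p)]
= -1·ln(0.731) - 0
= -ln(0.731) = 0.3133

0.3133


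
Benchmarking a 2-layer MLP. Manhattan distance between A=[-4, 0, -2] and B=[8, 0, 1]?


d = |-4-8| + |0-0| + |-2-1|
  = 12 + 0 + 3
  = 15

15


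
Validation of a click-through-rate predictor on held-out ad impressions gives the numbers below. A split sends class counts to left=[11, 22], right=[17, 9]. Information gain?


Parent = [28, 31], H_parent = 0.9981
H_left = 0.9183 (n=33), H_right = 0.9306 (n=26)
H_children = (33/59)·0.9183 + (26/59)·0.9306 = 0.9237
IG = 0.9981 - 0.9237 = 0.0744

0.0744


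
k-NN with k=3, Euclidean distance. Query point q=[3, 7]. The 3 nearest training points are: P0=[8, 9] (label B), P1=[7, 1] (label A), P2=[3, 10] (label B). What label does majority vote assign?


d(q,P0) = 5.3852  (label B)
d(q,P1) = 7.2111  (label A)
d(q,P2) = 3.0  (label B)
Votes: A=1, B=2
Majority → B

B


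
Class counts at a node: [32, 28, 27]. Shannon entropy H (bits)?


Probabilities: [32/87, 28/87, 27/87] ≈ [0.3678, 0.3218, 0.3103]
H = -((32/87)·log₂(32/87) + (28/87)·log₂(28/87) + (27/87)·log₂(27/87))
  = 1.581 bits

1.581 bits


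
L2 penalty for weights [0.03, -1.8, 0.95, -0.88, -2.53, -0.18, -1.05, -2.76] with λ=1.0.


‖w‖₂² = (0.03)² + (-1.8)² + (0.95)² + (-0.88)² + (-2.53)² + (-0.18)² + (-1.05)² + (-2.76)²
     = 0.0009 + 3.24 + 0.9025 + 0.7744 + 6.4009 + 0.0324 + 1.1025 + 7.6176
     = 20.0712
λ·‖w‖₂² = 1.0·20.0712 = 20.0712

20.0712


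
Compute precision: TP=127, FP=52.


Precision = TP/(TP+FP)
= 127/(127+52)
= 127/179 = 70.95%

70.95%


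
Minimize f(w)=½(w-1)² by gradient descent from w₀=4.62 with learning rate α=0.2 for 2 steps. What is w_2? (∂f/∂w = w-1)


step 1: grad = 4.62-1 = 3.62; w = 4.62 - 0.2·(3.62) = 3.896
step 2: grad = 3.896-1 = 2.896; w = 3.896 - 0.2·(2.896) = 3.3168

3.3168


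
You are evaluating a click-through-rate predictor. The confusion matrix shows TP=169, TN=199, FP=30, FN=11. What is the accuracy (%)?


Accuracy = (TP+TN)/(TP+TN+FP+FN)
= (169+199)/(409)
= 368/409 = 89.98%

89.98%


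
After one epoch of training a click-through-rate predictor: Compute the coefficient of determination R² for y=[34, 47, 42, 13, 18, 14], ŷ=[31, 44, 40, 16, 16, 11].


ȳ = 28
SS_res = Σ(y-ŷ)² = 44
SS_tot = Σ(y-ȳ)² = 1114
R² = 1 - SS_res/SS_tot = 1 - 0.0395 = 0.9605

0.9605


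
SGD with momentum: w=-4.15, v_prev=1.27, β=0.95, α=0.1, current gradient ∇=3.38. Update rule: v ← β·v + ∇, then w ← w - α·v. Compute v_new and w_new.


v_new = 0.95·1.27 + 3.38 = 1.2065 + 3.38 = 4.5865
w_new = -4.15 - 0.1·4.5865 = -4.15 - 0.45865 = -4.60865

v_new=4.5865, w_new=-4.60865


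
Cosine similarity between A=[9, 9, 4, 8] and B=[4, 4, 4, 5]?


A·B = 9·4 + 9·4 + 4·4 + 8·5 = 128
‖A‖ = √242 = 15.5563, ‖B‖ = √73 = 8.544
cos = 128/(√242·√73) = 128/√17666 = 0.963

0.963


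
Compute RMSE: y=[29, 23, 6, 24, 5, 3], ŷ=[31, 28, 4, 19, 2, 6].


MSE = 76/6 = 12.6667
RMSE = √(76/6) = 3.559

3.559


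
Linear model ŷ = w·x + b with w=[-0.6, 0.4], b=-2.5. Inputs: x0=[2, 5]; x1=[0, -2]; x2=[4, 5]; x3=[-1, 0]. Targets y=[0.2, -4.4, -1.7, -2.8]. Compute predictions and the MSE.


ŷ0 = (-0.6)·(2) + (0.4)·(5) - 2.5 = -1.7
ŷ1 = (-0.6)·(0) + (0.4)·(-2) - 2.5 = -3.3
ŷ2 = (-0.6)·(4) + (0.4)·(5) - 2.5 = -2.9
ŷ3 = (-0.6)·(-1) + (0.4)·(0) - 2.5 = -1.9
errors² = [3.61, 1.21, 1.44, 0.81]
MSE = 7.0700/4 = 1.7675

1.7675


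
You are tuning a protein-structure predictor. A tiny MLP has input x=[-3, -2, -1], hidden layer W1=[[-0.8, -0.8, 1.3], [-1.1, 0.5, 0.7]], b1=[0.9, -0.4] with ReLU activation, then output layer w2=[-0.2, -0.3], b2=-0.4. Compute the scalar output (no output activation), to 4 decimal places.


z1[0] = (-0.8)·(-3) + (-0.8)·(-2) + (1.3)·(-1) + 0.9 = 3.6
z1[1] = (-1.1)·(-3) + (0.5)·(-2) + (0.7)·(-1) - 0.4 = 1.2
h = ReLU(z1) = [3.6, 1.2]
output = (-0.2)·(3.6) + (-0.3)·(1.2) - 0.4 = -1.48

-1.48


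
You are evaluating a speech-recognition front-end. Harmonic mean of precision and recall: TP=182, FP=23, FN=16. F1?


Precision = 182/205 = 0.8878
Recall = 182/198 = 0.9192
F1 = 2·P·R/(P+R) = 2·TP/(2·TP+FP+FN) = 364/(364+23+16) = 364/403 = 0.9032

0.9032


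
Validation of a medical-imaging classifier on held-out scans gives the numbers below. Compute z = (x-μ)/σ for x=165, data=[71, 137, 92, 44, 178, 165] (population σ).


μ = 114.5, σ = 49.0875
z = (165 - 114.5)/49.0875 = 1.0288

1.0288


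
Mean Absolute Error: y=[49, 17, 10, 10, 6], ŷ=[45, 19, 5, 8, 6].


Absolute errors: |49-45|=4, |17-19|=2, |10-5|=5, |10-8|=2, |6-6|=0
Sum = 13
MAE = 13/5 = 13/5

13/5


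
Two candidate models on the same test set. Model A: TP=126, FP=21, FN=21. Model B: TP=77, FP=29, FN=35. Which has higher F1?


Model A: P=126/147=0.8571, R=126/147=0.8571, F1=2PR/(P+R)=2TP/(2TP+FP+FN)=252/294=0.8571
Model B: P=77/106=0.7264, R=77/112=0.6875, F1=2PR/(P+R)=2TP/(2TP+FP+FN)=154/218=0.7064
0.8571 > 0.7064 → Model A

Model A


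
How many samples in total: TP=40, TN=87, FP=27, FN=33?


Total = TP + TN + FP + FN
= 40 + 87 + 27 + 33
= 187
(Predicted positive: 67, predicted negative: 120)

187


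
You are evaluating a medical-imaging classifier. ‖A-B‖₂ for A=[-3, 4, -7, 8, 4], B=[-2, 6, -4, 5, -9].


d = √((-3+ 2)² + (4-6)² + (-7+ 4)² + (8-5)² + (4+ 9)²)
  = √(1 + 4 + 9 + 9 + 169)
  = √192 = 13.8564

13.8564


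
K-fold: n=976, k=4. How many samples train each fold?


Fold size = 976/4 = 244
Training per fold = 976 - 244 = 732

732


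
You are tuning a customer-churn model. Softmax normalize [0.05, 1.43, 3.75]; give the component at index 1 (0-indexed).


Exponentials: e^0.05=1.0513, e^1.43=4.1787, e^3.75=42.5211
Sum = 47.7511
Softmax = [0.022, 0.0875, 0.8905]
p[1] = 4.1787/47.7511 = 0.0875

0.0875


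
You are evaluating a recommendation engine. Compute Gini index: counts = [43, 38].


Probabilities: [43/81, 38/81] ≈ [0.5309, 0.4691]
Σpᵢ² = (1849 + 1444)/81² = 3293/6561
Gini = 1 - Σpᵢ² = 1 - 3293/6561 = 0.4981

0.4981


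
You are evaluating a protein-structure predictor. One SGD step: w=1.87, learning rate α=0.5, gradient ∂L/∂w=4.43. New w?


w_new = w - α·∇
= 1.87 - 0.5·4.43
= 1.87 - 2.215
= -0.345

-0.345


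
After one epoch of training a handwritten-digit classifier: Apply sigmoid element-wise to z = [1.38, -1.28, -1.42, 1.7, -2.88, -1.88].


σ(1.38) = 1/(1+e^-1.38) = 0.799
σ(-1.28) = 1/(1+e^1.28) = 0.2176
σ(-1.42) = 1/(1+e^1.42) = 0.1947
σ(1.7) = 1/(1+e^-1.7) = 0.8455
σ(-2.88) = 1/(1+e^2.88) = 0.0532
σ(-1.88) = 1/(1+e^1.88) = 0.1324
result = [0.799, 0.2176, 0.1947, 0.8455, 0.0532, 0.1324]

[0.799, 0.2176, 0.1947, 0.8455, 0.0532, 0.1324]


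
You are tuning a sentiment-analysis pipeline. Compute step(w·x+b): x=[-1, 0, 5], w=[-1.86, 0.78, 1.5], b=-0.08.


z = (-1)·(-1.86) + (0)·(0.78) + (5)·(1.5) - 0.08
  = 9.28
step(z) = 1 (z≥0)

1


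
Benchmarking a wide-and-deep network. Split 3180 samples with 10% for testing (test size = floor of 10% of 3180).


Test = ⌊3180·10/100⌋ = 318
Train = 3180 - 318 = 2862

Train: 2862, Test: 318


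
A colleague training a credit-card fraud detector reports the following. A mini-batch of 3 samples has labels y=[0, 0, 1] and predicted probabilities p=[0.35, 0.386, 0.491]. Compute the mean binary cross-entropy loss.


L[0] = -ln(1-0.35) = -ln(0.65) = 0.4308
L[1] = -ln(1-0.386) = -ln(0.614) = 0.4878
L[2] = -ln(0.491) = 0.7113
mean = (0.4308 + 0.4878 + 0.7113)/3 = 0.5433

0.5433


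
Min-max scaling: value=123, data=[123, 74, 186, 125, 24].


min=24, max=186
(123-24)/(186-24) = 99/162 = 0.6111

0.6111


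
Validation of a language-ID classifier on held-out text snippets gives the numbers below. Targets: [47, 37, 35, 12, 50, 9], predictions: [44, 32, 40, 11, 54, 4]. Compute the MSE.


Squared errors: (47-44)²=9, (37-32)²=25, (35-40)²=25, (12-11)²=1, (50-54)²=16, (9-4)²=25
Sum = 101
MSE = 101/6 = 101/6

101/6


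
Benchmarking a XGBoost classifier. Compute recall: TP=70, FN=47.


Recall = TP/(TP+FN)
= 70/(70+47)
= 70/117 = 59.83%

59.83%


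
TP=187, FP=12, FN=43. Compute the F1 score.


Precision = 187/199 = 0.9397
Recall = 187/230 = 0.813
F1 = 2·P·R/(P+R) = 2·TP/(2·TP+FP+FN) = 374/(374+12+43) = 374/429 = 0.8718

0.8718


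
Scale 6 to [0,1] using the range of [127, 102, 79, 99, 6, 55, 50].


min=6, max=127
(6-6)/(127-6) = 0/121 = 0.0

0.0


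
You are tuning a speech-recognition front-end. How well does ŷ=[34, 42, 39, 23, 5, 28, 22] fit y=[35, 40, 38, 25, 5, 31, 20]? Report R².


ȳ = 27.7143
SS_res = Σ(y-ŷ)² = 23
SS_tot = Σ(y-ȳ)² = 903.43
R² = 1 - SS_res/SS_tot = 1 - 0.0255 = 0.9745

0.9745


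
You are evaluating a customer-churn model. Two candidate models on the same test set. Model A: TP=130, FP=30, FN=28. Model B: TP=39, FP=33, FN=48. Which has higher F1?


Model A: P=130/160=0.8125, R=130/158=0.8228, F1=2PR/(P+R)=2TP/(2TP+FP+FN)=260/318=0.8176
Model B: P=39/72=0.5417, R=39/87=0.4483, F1=2PR/(P+R)=2TP/(2TP+FP+FN)=78/159=0.4906
0.8176 > 0.4906 → Model A

Model A


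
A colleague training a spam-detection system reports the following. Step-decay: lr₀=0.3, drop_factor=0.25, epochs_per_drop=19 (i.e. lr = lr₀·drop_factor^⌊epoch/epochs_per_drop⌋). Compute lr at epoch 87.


n_drops = ⌊87/19⌋ = 4
lr = 0.3·0.25^4 = 0.3·0.00390625 = 0.001171875

0.001171875


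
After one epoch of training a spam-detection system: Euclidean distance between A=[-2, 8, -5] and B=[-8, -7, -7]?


d = √((-2+ 8)² + (8+ 7)² + (-5+ 7)²)
  = √(36 + 225 + 4)
  = √265 = 16.2788

16.2788


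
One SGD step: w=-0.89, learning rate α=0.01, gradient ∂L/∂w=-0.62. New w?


w_new = w - α·∇
= -0.89 - 0.01·-0.62
= -0.89 + 0.0062
= -0.8838

-0.8838


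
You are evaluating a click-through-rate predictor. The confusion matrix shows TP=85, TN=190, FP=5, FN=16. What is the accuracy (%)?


Accuracy = (TP+TN)/(TP+TN+FP+FN)
= (85+190)/(296)
= 275/296 = 92.91%

92.91%


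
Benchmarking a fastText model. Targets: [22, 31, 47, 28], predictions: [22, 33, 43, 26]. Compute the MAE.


Absolute errors: |22-22|=0, |31-33|=2, |47-43|=4, |28-26|=2
Sum = 8
MAE = 8/4 = 2

2


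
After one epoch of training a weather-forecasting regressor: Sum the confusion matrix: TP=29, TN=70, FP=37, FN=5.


Total = TP + TN + FP + FN
= 29 + 70 + 37 + 5
= 141
(Predicted positive: 66, predicted negative: 75)

141


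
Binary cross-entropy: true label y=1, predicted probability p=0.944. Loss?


BCE = -[y·ln(p) + (1-y)·ln(1-p)]
= -1·ln(0.944) - 0
= -ln(0.944) = 0.0576

0.0576


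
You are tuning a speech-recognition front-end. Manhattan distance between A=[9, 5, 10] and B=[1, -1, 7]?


d = |9-1| + |5+ 1| + |10-7|
  = 8 + 6 + 3
  = 17

17


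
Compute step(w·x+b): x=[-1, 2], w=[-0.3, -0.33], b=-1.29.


z = (-1)·(-0.3) + (2)·(-0.33) - 1.29
  = -1.65
step(z) = 0 (z<0)

0
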